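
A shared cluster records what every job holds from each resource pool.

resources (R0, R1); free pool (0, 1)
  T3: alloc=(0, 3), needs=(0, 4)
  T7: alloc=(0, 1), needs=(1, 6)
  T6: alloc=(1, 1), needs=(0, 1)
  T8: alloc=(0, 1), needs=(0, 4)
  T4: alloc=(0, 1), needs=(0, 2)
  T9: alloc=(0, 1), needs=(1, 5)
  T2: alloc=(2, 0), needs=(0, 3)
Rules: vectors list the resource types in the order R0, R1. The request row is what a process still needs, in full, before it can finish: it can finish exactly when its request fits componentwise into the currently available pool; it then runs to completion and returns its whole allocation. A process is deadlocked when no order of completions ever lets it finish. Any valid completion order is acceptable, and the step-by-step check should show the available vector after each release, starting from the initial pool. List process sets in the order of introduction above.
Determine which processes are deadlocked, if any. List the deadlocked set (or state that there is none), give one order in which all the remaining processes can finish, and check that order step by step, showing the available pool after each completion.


Deadlocked set: T3, T7, T8 and T9.
Key observation: no order helps: past T6, T4, T2, the free pool tops out at (3, 3), below what each blocked process needs in R1.
One completion order for the rest: T6, T4, T2. Check, step by step:
  pool = (0, 1)
  run T6 (needs (0, 1), free (0, 1)); after release of (1, 1) the pool is (1, 2)
  run T4 (needs (0, 2), free (1, 2)); after release of (0, 1) the pool is (1, 3)
  run T2 (needs (0, 3), free (1, 3)); after release of (2, 0) the pool is (3, 3)
The blocked processes can never fit:
  T3 cannot run: need (0, 4) vs free (3, 3) (insufficient R1)
  T7 cannot run: need (1, 6) vs free (3, 3) (insufficient R1)
  T8 cannot run: need (0, 4) vs free (3, 3) (insufficient R1)
  T9 cannot run: need (1, 5) vs free (3, 3) (insufficient R1)


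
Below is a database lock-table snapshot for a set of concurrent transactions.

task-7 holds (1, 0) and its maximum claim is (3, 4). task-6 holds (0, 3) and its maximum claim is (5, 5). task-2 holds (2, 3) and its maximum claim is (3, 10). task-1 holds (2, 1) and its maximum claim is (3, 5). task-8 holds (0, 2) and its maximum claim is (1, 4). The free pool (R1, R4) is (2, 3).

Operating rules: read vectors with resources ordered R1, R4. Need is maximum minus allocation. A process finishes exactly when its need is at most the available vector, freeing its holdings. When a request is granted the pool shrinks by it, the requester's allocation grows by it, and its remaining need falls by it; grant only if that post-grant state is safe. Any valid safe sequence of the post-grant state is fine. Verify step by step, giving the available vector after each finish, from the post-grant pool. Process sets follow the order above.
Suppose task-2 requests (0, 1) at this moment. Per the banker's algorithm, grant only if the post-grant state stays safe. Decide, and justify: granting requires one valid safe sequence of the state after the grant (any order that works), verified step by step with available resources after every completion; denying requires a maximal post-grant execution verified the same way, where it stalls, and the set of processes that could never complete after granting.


GRANT: granting preserves safety; a valid post-grant sequence is task-8, task-7, task-1, task-6, task-2.
Key observation: granting shrinks the pool to (2, 2), yet task-8 still fits and the chain goes through.
Step-by-step check of the post-grant state:
  pool = (2, 2)
  task-8 needs (1, 2) <= (2, 2) -> finishes; pool += (0, 2) = (2, 4)
  task-7 needs (2, 4) <= (2, 4) -> finishes; pool += (1, 0) = (3, 4)
  task-1 needs (1, 4) <= (3, 4) -> finishes; pool += (2, 1) = (5, 5)
  task-6 needs (5, 2) <= (5, 5) -> finishes; pool += (0, 3) = (5, 8)
  task-2 needs (1, 6) <= (5, 8) -> finishes; pool += (2, 4) = (7, 12)


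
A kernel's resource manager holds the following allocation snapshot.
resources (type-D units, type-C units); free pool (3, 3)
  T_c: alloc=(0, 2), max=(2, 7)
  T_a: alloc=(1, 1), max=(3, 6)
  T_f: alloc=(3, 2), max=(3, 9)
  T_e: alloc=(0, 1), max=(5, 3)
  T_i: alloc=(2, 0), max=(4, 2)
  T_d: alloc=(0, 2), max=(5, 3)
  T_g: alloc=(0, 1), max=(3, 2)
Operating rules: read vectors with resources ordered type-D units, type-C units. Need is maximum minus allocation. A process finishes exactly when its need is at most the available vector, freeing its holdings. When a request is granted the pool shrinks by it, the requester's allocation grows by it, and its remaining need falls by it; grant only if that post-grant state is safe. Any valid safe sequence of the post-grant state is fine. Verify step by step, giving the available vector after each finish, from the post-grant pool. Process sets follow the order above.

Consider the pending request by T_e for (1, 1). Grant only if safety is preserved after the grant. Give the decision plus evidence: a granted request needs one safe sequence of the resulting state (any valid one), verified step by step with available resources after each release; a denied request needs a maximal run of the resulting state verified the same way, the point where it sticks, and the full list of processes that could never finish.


GRANT: granting preserves safety; a valid post-grant sequence is T_i, T_g, T_e, T_a, T_d, T_f, T_c.
Key observation: (2, 2) free after granting still covers T_i first, and each release covers the next.
Check on the post-grant state, step by step:
  pool = (2, 2)
  run T_i (needs (2, 2), free (2, 2)); after release of (2, 0) the pool is (4, 2)
  run T_g (needs (3, 1), free (4, 2)); after release of (0, 1) the pool is (4, 3)
  run T_e (needs (4, 1), free (4, 3)); after release of (1, 2) the pool is (5, 5)
  run T_a (needs (2, 5), free (5, 5)); after release of (1, 1) the pool is (6, 6)
  run T_d (needs (5, 1), free (6, 6)); after release of (0, 2) the pool is (6, 8)
  run T_f (needs (0, 7), free (6, 8)); after release of (3, 2) the pool is (9, 10)
  run T_c (needs (2, 5), free (9, 10)); after release of (0, 2) the pool is (9, 12)


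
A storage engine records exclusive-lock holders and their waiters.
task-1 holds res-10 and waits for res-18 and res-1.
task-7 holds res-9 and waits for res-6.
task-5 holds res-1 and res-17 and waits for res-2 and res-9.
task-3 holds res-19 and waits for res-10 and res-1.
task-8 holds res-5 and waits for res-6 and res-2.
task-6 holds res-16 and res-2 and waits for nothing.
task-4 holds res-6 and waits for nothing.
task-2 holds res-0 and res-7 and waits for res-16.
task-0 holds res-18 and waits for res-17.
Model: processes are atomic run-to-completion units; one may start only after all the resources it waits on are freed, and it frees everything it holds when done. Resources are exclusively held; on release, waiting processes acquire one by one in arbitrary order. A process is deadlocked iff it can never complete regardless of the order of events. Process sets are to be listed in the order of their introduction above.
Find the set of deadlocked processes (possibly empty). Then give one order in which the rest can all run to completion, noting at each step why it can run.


No process is deadlocked.
Key observation: no waiting chain loops back on itself — every chain ends at a process that waits on nothing, so everyone eventually runs.
One completion order for the rest: task-4, task-7, task-6, task-5, task-2, task-0, task-1, task-3, task-8.
Verifying each step:
  task-4 waits on nothing -> runs at once and releases res-6
  task-7 waits on res-6 — all released -> runs and releases res-9
  task-6 waits on nothing -> runs at once and releases res-16 and res-2
  task-5 waits on res-2 and res-9 — all released -> runs and releases res-1 and res-17
  task-2 waits on res-16 — all released -> runs and releases res-0 and res-7
  task-0 waits on res-17 — all released -> runs and releases res-18
  task-1 waits on res-18 and res-1 — all released -> runs and releases res-10
  task-3 waits on res-10 and res-1 — all released -> runs and releases res-19
  task-8 waits on res-6 and res-2 — all released -> runs and releases res-5


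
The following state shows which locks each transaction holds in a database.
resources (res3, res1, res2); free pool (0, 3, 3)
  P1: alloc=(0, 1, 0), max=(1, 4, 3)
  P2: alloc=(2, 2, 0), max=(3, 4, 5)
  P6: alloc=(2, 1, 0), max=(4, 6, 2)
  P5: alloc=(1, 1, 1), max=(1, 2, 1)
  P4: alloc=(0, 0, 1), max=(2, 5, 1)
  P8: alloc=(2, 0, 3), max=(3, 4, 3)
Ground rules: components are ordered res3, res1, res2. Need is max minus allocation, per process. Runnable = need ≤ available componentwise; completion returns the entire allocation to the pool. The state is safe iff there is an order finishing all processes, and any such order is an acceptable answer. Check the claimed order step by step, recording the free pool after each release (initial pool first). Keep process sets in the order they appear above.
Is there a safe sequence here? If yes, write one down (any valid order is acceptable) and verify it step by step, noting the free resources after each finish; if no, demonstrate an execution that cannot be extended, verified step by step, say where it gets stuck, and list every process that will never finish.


SAFE. One safe sequence: P5, P8, P2, P4, P6, P1.
Key observation: reading the order forward, P8 is the first process whose need (1, 4, 0) meets the free pool (1, 4, 4) exactly on a resource it requests.
Verifying each step:
  pool = (0, 3, 3)
  run P5 (needs (0, 1, 0), free (0, 3, 3)); after release of (1, 1, 1) the pool is (1, 4, 4)
  run P8 (needs (1, 4, 0), free (1, 4, 4)); after release of (2, 0, 3) the pool is (3, 4, 7)
  run P2 (needs (1, 2, 5), free (3, 4, 7)); after release of (2, 2, 0) the pool is (5, 6, 7)
  run P4 (needs (2, 5, 0), free (5, 6, 7)); after release of (0, 0, 1) the pool is (5, 6, 8)
  run P6 (needs (2, 5, 2), free (5, 6, 8)); after release of (2, 1, 0) the pool is (7, 7, 8)
  run P1 (needs (1, 3, 3), free (7, 7, 8)); after release of (0, 1, 0) the pool is (7, 8, 8)


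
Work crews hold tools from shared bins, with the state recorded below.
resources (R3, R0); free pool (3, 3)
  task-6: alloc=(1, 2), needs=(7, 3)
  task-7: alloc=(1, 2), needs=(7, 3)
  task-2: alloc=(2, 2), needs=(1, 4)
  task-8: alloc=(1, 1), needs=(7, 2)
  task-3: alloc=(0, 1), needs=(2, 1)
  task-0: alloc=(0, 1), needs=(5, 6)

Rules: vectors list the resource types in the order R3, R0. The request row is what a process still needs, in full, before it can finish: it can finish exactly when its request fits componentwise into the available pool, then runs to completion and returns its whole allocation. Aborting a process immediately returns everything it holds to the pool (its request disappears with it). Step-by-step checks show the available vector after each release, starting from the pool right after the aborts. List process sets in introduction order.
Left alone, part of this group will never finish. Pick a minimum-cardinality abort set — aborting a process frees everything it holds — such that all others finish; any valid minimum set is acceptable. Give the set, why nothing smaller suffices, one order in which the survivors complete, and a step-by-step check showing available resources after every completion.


Minimum abort set: task-7 and task-8.
Key observation: no ordering could ever have run task-6 before the abort of task-7 and task-8; with (2, 3) back in the pool it fits at step 3.
Why nothing smaller works — every single abort fails: task-6 alone leaves task-7 blocked (short on R3); task-7 alone leaves task-6 blocked (short on R3); task-2 alone leaves task-6 blocked (short on R3); task-8 alone leaves task-6 blocked (short on R3); task-3 alone leaves task-6 blocked (short on R3); task-0 alone leaves task-6 blocked (short on R3).
The survivors complete as task-3, task-2, task-6, task-0. Walking it through (starting from the post-abort pool):
  pool = (5, 6)
  task-3: need (2, 1) fits (5, 6); releases (0, 1), pool now (5, 7)
  task-2: need (1, 4) fits (5, 7); releases (2, 2), pool now (7, 9)
  task-6: need (7, 3) fits (7, 9); releases (1, 2), pool now (8, 11)
  task-0: need (5, 6) fits (8, 11); releases (0, 1), pool now (8, 12)


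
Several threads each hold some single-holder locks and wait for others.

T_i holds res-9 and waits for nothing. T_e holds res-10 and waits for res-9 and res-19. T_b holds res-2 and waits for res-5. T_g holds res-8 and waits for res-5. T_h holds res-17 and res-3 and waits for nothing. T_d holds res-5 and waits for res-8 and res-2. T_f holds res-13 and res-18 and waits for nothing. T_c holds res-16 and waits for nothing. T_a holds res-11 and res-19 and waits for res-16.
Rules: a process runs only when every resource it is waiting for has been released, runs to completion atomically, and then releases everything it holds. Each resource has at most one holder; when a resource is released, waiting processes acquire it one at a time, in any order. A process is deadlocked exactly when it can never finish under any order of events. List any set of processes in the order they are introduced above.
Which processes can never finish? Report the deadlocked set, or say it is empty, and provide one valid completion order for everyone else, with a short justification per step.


The deadlocked set is T_b, T_g and T_d.
Key observation: the cycle T_b -> T_d -> T_b can never break — each member waits on the next; T_g is caught in further circular waits.
The rest can finish in the order T_f, T_i, T_h, T_c, T_a, T_e.
Check, step by step:
  T_f: no waits; runs immediately, freeing res-13 and res-18
  T_i: no waits; runs immediately, freeing res-9
  T_h: no waits; runs immediately, freeing res-17 and res-3
  T_c: no waits; runs immediately, freeing res-16
  run T_a (all its waits — res-16 — are resolved); releases res-11 and res-19
  run T_e (all its waits — res-9 and res-19 — are resolved); releases res-10


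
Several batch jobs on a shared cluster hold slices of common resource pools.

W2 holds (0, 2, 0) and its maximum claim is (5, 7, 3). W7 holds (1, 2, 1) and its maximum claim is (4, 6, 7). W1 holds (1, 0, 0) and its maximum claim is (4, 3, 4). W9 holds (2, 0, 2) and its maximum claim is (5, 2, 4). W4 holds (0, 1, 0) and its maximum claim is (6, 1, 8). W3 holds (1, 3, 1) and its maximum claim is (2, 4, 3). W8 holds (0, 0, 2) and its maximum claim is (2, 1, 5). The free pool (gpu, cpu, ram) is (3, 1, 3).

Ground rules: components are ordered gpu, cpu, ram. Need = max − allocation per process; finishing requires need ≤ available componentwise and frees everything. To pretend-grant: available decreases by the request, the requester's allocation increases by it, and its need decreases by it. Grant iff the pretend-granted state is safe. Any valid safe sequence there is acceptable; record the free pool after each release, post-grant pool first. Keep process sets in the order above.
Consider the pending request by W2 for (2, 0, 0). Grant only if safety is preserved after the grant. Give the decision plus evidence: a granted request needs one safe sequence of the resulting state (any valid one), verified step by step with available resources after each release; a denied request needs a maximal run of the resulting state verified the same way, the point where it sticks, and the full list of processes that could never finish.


DENY. Granting would leave the state unsafe.
Key observation: the pool after W3, W8 is (2, 4, 6); every surviving request exceeds it in gpu, so progress ends there.
After a pretend grant, a maximal execution: W3, W8 — then nothing else fits. Verifying each step:
  pool = (1, 1, 3)
  W3 needs (1, 1, 2) <= (1, 1, 3) -> finishes; pool += (1, 3, 1) = (2, 4, 4)
  W8 needs (2, 1, 3) <= (2, 4, 4) -> finishes; pool += (0, 0, 2) = (2, 4, 6)
  W2 cannot run: need (3, 5, 3) vs free (2, 4, 6) (insufficient gpu and cpu)
  W7 cannot run: need (3, 4, 6) vs free (2, 4, 6) (insufficient gpu)
  W1 cannot run: need (3, 3, 4) vs free (2, 4, 6) (insufficient gpu)
  W9 cannot run: need (3, 2, 2) vs free (2, 4, 6) (insufficient gpu)
  W4 cannot run: need (6, 0, 8) vs free (2, 4, 6) (insufficient gpu and ram)
Post-grant, the permanently blocked set is W2, W7, W1, W9 and W4.


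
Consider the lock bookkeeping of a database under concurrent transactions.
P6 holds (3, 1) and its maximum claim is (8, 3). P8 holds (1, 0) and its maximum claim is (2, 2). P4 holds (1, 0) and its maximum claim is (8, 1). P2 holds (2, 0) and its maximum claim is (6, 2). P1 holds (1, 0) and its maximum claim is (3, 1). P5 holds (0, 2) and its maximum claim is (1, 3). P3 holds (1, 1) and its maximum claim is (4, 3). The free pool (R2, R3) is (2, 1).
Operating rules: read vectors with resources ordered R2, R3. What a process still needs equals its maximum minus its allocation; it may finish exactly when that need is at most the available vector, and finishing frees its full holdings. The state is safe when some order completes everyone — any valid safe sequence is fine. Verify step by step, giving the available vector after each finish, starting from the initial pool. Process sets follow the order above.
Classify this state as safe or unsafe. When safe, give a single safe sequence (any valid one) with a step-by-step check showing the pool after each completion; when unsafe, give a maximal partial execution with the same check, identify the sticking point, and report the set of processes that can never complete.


The state is SAFE; one workable sequence: P5, P8, P3, P1, P6, P4, P2.
Key observation: the first exact fit in this order is P5 — it needs (1, 1) with (2, 1) free, meeting a requested resource to the last unit.
Check, step by step:
  pool = (2, 1)
  run P5 (needs (1, 1), free (2, 1)); after release of (0, 2) the pool is (2, 3)
  run P8 (needs (1, 2), free (2, 3)); after release of (1, 0) the pool is (3, 3)
  run P3 (needs (3, 2), free (3, 3)); after release of (1, 1) the pool is (4, 4)
  run P1 (needs (2, 1), free (4, 4)); after release of (1, 0) the pool is (5, 4)
  run P6 (needs (5, 2), free (5, 4)); after release of (3, 1) the pool is (8, 5)
  run P4 (needs (7, 1), free (8, 5)); after release of (1, 0) the pool is (9, 5)
  run P2 (needs (4, 2), free (9, 5)); after release of (2, 0) the pool is (11, 5)


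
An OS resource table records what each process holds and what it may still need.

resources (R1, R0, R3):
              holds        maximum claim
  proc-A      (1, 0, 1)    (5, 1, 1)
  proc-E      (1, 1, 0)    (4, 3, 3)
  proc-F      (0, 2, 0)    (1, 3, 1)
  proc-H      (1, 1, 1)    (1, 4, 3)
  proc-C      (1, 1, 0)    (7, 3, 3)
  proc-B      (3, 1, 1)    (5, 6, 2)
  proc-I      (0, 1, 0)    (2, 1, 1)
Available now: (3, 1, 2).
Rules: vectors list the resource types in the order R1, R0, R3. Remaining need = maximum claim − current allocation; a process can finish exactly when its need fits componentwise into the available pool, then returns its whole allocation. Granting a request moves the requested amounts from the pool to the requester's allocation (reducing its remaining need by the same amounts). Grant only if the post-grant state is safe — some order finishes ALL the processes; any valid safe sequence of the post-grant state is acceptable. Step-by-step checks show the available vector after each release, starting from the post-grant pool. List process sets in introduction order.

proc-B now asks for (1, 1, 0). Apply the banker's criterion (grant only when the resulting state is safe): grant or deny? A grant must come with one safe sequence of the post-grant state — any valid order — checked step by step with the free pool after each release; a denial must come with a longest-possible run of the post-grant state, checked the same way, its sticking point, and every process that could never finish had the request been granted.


GRANT: granting preserves safety; a valid post-grant sequence is proc-I, proc-F, proc-H, proc-B, proc-A, proc-E, proc-C.
Key observation: (2, 0, 2) free after granting still covers proc-I first, and each release covers the next.
Check on the post-grant state, step by step:
  pool = (2, 0, 2)
  proc-I needs (2, 0, 1) <= (2, 0, 2) -> finishes; pool += (0, 1, 0) = (2, 1, 2)
  proc-F needs (1, 1, 1) <= (2, 1, 2) -> finishes; pool += (0, 2, 0) = (2, 3, 2)
  proc-H needs (0, 3, 2) <= (2, 3, 2) -> finishes; pool += (1, 1, 1) = (3, 4, 3)
  proc-B needs (1, 4, 1) <= (3, 4, 3) -> finishes; pool += (4, 2, 1) = (7, 6, 4)
  proc-A needs (4, 1, 0) <= (7, 6, 4) -> finishes; pool += (1, 0, 1) = (8, 6, 5)
  proc-E needs (3, 2, 3) <= (8, 6, 5) -> finishes; pool += (1, 1, 0) = (9, 7, 5)
  proc-C needs (6, 2, 3) <= (9, 7, 5) -> finishes; pool += (1, 1, 0) = (10, 8, 5)


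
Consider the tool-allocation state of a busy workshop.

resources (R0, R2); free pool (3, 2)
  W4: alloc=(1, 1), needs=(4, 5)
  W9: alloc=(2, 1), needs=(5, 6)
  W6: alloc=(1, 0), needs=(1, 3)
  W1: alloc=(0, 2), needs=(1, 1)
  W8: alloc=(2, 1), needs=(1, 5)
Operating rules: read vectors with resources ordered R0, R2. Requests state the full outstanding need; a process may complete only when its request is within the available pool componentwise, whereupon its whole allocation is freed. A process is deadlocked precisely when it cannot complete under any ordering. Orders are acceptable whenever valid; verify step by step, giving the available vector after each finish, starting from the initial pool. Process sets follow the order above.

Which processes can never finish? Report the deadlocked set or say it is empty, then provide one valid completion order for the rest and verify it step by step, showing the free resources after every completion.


Deadlocked set: W4, W9 and W8.
Key observation: R2 is the bottleneck — with W1, W6 done the pool holds (4, 4), short of every remaining need.
A valid finishing order for the others: W1, W6. Check, step by step:
  pool = (3, 2)
  W1: need (1, 1) fits (3, 2); releases (0, 2), pool now (3, 4)
  W6: need (1, 3) fits (3, 4); releases (1, 0), pool now (4, 4)
The stuck group stays short no matter what:
  W4 cannot run: need (4, 5) vs free (4, 4) (insufficient R2)
  W9 cannot run: need (5, 6) vs free (4, 4) (insufficient R0 and R2)
  W8 cannot run: need (1, 5) vs free (4, 4) (insufficient R2)


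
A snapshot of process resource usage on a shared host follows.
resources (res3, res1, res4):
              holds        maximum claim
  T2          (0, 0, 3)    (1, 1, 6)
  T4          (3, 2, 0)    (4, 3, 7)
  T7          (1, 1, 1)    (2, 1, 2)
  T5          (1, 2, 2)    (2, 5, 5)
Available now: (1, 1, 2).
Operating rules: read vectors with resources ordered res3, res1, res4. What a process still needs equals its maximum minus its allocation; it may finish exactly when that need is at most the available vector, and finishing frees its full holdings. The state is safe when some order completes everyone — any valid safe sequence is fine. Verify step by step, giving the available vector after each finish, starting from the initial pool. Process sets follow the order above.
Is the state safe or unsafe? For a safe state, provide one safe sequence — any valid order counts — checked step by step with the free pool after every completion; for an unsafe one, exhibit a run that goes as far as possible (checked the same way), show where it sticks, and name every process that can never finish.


UNSAFE — no complete ordering exists.
Key observation: after T7, T2 the pool peaks at (2, 2, 6), and each blocked process is short somewhere: T4 on res4; T5 on res1.
Going as far as possible: T7, T2; after that, nothing fits. Verifying each step:
  pool = (1, 1, 2)
  T7: need (1, 0, 1) fits (1, 1, 2); releases (1, 1, 1), pool now (2, 2, 3)
  T2: need (1, 1, 3) fits (2, 2, 3); releases (0, 0, 3), pool now (2, 2, 6)
  blocked: T4 wants (1, 1, 7), pool (2, 2, 6) — not enough res4
  blocked: T5 wants (1, 3, 3), pool (2, 2, 6) — not enough res1
Permanently blocked: T4 and T5.


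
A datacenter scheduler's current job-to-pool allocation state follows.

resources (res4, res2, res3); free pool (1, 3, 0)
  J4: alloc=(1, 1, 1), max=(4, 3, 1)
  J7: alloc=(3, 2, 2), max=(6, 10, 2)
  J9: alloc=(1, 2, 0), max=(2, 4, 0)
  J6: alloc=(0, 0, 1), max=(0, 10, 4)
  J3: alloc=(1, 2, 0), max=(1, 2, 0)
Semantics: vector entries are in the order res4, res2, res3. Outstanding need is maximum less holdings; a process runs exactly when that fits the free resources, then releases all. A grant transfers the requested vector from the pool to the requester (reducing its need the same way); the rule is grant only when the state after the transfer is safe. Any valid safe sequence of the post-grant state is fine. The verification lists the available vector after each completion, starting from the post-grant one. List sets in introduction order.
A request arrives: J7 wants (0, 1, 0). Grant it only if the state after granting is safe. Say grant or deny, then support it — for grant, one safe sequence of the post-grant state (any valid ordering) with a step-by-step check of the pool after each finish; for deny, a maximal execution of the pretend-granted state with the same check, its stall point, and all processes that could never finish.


GRANT. The post-grant state is safe; one safe sequence: J3, J9, J4, J7, J6.
Key observation: even at the reduced pool (1, 2, 0), J3 fits immediately, so safety survives the grant.
Verifying the post-grant state step by step:
  pool = (1, 2, 0)
  J3 needs (0, 0, 0) <= (1, 2, 0) -> finishes; pool += (1, 2, 0) = (2, 4, 0)
  J9 needs (1, 2, 0) <= (2, 4, 0) -> finishes; pool += (1, 2, 0) = (3, 6, 0)
  J4 needs (3, 2, 0) <= (3, 6, 0) -> finishes; pool += (1, 1, 1) = (4, 7, 1)
  J7 needs (3, 7, 0) <= (4, 7, 1) -> finishes; pool += (3, 3, 2) = (7, 10, 3)
  J6 needs (0, 10, 3) <= (7, 10, 3) -> finishes; pool += (0, 0, 1) = (7, 10, 4)


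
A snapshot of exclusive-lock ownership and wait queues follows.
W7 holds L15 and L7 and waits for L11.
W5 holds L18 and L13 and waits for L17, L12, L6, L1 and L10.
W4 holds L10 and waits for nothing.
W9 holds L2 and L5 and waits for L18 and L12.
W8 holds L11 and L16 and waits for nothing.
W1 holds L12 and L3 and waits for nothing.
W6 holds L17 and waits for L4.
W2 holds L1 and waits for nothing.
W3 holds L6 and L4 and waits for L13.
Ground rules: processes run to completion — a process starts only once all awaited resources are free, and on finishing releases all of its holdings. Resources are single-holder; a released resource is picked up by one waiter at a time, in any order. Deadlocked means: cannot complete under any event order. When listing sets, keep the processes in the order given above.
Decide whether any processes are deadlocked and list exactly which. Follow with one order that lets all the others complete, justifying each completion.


Deadlocked: W5, W9, W6 and W3.
Key observation: along W5 -> W6 -> W3 -> W5, each member waits on what the next one holds — a deadlock; W9 waits into the deadlock from upstream.
A valid finishing order for the others: W1, W4, W8, W2, W7.
Check, step by step:
  W1 waits on nothing -> runs at once and releases L12 and L3
  W4 waits on nothing -> runs at once and releases L10
  W8 waits on nothing -> runs at once and releases L11 and L16
  W2 waits on nothing -> runs at once and releases L1
  W7 waits on L11 — all released -> runs and releases L15 and L7


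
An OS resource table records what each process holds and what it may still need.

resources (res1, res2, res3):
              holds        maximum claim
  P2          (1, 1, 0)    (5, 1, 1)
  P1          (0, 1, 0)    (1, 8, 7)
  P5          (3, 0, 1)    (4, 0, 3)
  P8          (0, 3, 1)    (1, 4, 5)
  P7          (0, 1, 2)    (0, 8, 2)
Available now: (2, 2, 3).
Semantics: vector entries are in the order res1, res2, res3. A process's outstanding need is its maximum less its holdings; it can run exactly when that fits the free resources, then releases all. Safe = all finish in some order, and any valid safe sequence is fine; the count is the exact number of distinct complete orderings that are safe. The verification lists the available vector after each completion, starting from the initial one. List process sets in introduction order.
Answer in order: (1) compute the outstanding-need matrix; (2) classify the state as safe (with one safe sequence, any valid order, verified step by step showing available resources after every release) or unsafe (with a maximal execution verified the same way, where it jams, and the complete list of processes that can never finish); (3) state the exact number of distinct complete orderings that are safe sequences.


(1) Outstanding need per process (order res1, res2, res3):
  P2: (4, 0, 1)
  P1: (1, 7, 7)
  P5: (1, 0, 2)
  P8: (1, 1, 4)
  P7: (0, 7, 0)
(2) The state is UNSAFE.
Key observation: P5, P8, P2 can finish, but then (6, 6, 5) is all there is, and the blocked group's res2 demands exceed it.
A maximal execution: P5, P8, P2 — then nothing else fits. Step-by-step check:
  pool = (2, 2, 3)
  P5: need (1, 0, 2) fits (2, 2, 3); releases (3, 0, 1), pool now (5, 2, 4)
  P8: need (1, 1, 4) fits (5, 2, 4); releases (0, 3, 1), pool now (5, 5, 5)
  P2: need (4, 0, 1) fits (5, 5, 5); releases (1, 1, 0), pool now (6, 6, 5)
  P1 still needs (1, 7, 7) but only (6, 6, 5) is free — short on res2 and res3
  P7 still needs (0, 7, 0) but only (6, 6, 5) is free — short on res2
Processes that can never finish: P1 and P7.
(3) Exactly 0 of the possible complete orderings are safe sequences.


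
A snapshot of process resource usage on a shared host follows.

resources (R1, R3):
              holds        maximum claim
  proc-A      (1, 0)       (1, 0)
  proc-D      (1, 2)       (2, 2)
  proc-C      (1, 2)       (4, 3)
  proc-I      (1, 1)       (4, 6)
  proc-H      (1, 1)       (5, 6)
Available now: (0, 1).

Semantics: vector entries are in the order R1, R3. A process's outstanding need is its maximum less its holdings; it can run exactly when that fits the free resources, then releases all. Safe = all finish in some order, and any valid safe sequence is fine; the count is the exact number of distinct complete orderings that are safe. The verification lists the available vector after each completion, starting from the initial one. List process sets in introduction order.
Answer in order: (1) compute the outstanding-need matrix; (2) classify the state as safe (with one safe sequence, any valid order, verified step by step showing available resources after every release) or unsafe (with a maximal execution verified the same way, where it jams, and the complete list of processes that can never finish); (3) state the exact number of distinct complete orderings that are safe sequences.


(1) Need matrix, components ordered R1, R3:
  proc-A: (0, 0)
  proc-D: (1, 0)
  proc-C: (3, 1)
  proc-I: (3, 5)
  proc-H: (4, 5)
(2) UNSAFE.
Key observation: the wall is R1: completing proc-A, proc-D brings the pool only to (2, 3), and all the rest need more.
A maximal execution: proc-A, proc-D — then nothing else fits. Walking it through:
  pool = (0, 1)
  run proc-A (needs (0, 0), free (0, 1)); after release of (1, 0) the pool is (1, 1)
  run proc-D (needs (1, 0), free (1, 1)); after release of (1, 2) the pool is (2, 3)
  proc-C still needs (3, 1) but only (2, 3) is free — short on R1
  proc-I still needs (3, 5) but only (2, 3) is free — short on R1 and R3
  proc-H still needs (4, 5) but only (2, 3) is free — short on R1 and R3
Never able to finish: proc-C, proc-I and proc-H.
(3) Exactly 0 of the possible complete orderings are safe sequences.


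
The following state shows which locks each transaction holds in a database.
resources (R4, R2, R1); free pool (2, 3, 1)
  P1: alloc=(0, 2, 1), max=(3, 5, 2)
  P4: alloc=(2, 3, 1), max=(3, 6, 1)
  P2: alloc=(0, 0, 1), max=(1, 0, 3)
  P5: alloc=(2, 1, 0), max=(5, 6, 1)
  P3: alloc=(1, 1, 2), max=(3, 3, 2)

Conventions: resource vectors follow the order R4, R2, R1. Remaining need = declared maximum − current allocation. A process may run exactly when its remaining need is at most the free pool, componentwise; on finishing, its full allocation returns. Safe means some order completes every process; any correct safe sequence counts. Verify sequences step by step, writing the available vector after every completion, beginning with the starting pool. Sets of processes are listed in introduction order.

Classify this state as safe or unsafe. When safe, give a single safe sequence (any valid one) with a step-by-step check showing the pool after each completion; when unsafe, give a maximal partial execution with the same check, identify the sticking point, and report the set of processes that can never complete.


SAFE. One safe sequence: P4, P2, P5, P3, P1.
Key observation: P4 marks the first exact bind of the order: its need (1, 3, 0) fits the free (2, 3, 1) with zero slack on a requested resource.
Check, step by step:
  pool = (2, 3, 1)
  P4: need (1, 3, 0) fits (2, 3, 1); releases (2, 3, 1), pool now (4, 6, 2)
  P2: need (1, 0, 2) fits (4, 6, 2); releases (0, 0, 1), pool now (4, 6, 3)
  P5: need (3, 5, 1) fits (4, 6, 3); releases (2, 1, 0), pool now (6, 7, 3)
  P3: need (2, 2, 0) fits (6, 7, 3); releases (1, 1, 2), pool now (7, 8, 5)
  P1: need (3, 3, 1) fits (7, 8, 5); releases (0, 2, 1), pool now (7, 10, 6)


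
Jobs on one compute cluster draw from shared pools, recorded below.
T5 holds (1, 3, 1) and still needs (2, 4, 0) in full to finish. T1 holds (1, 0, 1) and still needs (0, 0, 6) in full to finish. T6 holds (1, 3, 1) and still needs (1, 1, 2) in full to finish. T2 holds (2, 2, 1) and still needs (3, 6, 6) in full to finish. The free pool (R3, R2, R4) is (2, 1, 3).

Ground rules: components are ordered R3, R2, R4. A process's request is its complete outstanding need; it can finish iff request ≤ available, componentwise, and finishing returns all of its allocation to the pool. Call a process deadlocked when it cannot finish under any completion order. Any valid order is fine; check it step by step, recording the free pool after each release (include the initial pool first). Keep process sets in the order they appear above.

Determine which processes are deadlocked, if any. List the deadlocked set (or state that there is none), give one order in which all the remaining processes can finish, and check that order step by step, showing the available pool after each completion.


Deadlocked: T1 and T2.
Key observation: R4 is the bottleneck — with T6, T5 done the pool holds (4, 7, 5), short of every remaining need.
A valid finishing order for the others: T6, T5. Verifying each step:
  pool = (2, 1, 3)
  T6 needs (1, 1, 2) <= (2, 1, 3) -> finishes; pool += (1, 3, 1) = (3, 4, 4)
  T5 needs (2, 4, 0) <= (3, 4, 4) -> finishes; pool += (1, 3, 1) = (4, 7, 5)
The blocked processes can never fit:
  T1 still needs (0, 0, 6) but only (4, 7, 5) is free — short on R4
  T2 still needs (3, 6, 6) but only (4, 7, 5) is free — short on R4


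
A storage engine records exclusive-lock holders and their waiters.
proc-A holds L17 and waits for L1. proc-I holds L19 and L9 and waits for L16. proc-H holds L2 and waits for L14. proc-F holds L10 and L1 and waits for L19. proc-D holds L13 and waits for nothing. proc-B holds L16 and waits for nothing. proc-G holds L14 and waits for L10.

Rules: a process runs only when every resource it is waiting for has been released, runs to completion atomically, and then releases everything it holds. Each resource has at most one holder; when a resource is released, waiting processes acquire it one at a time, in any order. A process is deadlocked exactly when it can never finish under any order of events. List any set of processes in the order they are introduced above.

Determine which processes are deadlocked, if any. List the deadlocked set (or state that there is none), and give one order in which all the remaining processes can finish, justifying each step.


No process is deadlocked.
Key observation: the wait relation is loop-free; peeling off processes with no waits unwinds the whole state.
One completion order for the rest: proc-B, proc-I, proc-F, proc-A, proc-G, proc-D, proc-H.
Check, step by step:
  proc-B: no waits; runs immediately, freeing L16
  run proc-I (all its waits — L16 — are resolved); releases L19 and L9
  run proc-F (all its waits — L19 — are resolved); releases L10 and L1
  run proc-A (all its waits — L1 — are resolved); releases L17
  run proc-G (all its waits — L10 — are resolved); releases L14
  proc-D: no waits; runs immediately, freeing L13
  run proc-H (all its waits — L14 — are resolved); releases L2


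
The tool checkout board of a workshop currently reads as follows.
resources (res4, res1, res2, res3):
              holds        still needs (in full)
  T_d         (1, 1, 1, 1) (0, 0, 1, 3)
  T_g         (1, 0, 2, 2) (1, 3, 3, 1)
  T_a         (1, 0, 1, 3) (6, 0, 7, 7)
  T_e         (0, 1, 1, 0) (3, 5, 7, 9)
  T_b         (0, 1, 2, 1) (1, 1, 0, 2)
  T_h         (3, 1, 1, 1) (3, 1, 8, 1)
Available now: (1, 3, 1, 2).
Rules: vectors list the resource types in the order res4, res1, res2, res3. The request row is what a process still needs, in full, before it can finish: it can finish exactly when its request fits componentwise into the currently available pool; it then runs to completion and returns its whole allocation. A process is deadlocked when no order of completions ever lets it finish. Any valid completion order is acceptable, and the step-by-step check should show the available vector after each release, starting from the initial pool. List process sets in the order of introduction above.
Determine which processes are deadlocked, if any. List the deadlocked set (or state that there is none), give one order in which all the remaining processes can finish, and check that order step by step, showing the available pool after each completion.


The deadlocked set is T_a, T_e and T_h.
Key observation: T_b, T_d, T_g can finish, but then (3, 5, 6, 6) is all there is, and the blocked group's res2 demands exceed it.
The rest can finish in the order T_b, T_d, T_g. Walking it through:
  pool = (1, 3, 1, 2)
  run T_b (needs (1, 1, 0, 2), free (1, 3, 1, 2)); after release of (0, 1, 2, 1) the pool is (1, 4, 3, 3)
  run T_d (needs (0, 0, 1, 3), free (1, 4, 3, 3)); after release of (1, 1, 1, 1) the pool is (2, 5, 4, 4)
  run T_g (needs (1, 3, 3, 1), free (2, 5, 4, 4)); after release of (1, 0, 2, 2) the pool is (3, 5, 6, 6)
The stuck group stays short no matter what:
  T_a still needs (6, 0, 7, 7) but only (3, 5, 6, 6) is free — short on res4, res2 and res3
  T_e still needs (3, 5, 7, 9) but only (3, 5, 6, 6) is free — short on res2 and res3
  T_h still needs (3, 1, 8, 1) but only (3, 5, 6, 6) is free — short on res2


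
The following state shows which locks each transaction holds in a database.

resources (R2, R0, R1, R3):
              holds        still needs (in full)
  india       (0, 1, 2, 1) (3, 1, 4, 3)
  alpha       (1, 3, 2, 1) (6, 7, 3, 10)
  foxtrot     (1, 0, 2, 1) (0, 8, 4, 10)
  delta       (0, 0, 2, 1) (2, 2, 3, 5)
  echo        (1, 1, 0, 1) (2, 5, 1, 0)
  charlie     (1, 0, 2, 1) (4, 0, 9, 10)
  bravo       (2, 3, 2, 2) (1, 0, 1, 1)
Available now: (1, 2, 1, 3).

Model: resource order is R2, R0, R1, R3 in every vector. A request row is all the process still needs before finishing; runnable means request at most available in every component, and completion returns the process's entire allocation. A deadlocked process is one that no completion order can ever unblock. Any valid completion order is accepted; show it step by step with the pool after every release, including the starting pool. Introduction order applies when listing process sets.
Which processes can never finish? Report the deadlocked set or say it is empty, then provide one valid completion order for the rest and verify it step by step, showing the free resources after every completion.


Deadlocked set: alpha, foxtrot and charlie.
Key observation: the pool after bravo, echo, delta, india is (4, 7, 7, 8); every surviving request exceeds it in R3, so progress ends there.
One completion order for the rest: bravo, echo, delta, india. Step-by-step check:
  pool = (1, 2, 1, 3)
  run bravo (needs (1, 0, 1, 1), free (1, 2, 1, 3)); after release of (2, 3, 2, 2) the pool is (3, 5, 3, 5)
  run echo (needs (2, 5, 1, 0), free (3, 5, 3, 5)); after release of (1, 1, 0, 1) the pool is (4, 6, 3, 6)
  run delta (needs (2, 2, 3, 5), free (4, 6, 3, 6)); after release of (0, 0, 2, 1) the pool is (4, 6, 5, 7)
  run india (needs (3, 1, 4, 3), free (4, 6, 5, 7)); after release of (0, 1, 2, 1) the pool is (4, 7, 7, 8)
None of the blocked processes ever fits:
  alpha still needs (6, 7, 3, 10) but only (4, 7, 7, 8) is free — short on R2 and R3
  foxtrot still needs (0, 8, 4, 10) but only (4, 7, 7, 8) is free — short on R0 and R3
  charlie still needs (4, 0, 9, 10) but only (4, 7, 7, 8) is free — short on R1 and R3
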